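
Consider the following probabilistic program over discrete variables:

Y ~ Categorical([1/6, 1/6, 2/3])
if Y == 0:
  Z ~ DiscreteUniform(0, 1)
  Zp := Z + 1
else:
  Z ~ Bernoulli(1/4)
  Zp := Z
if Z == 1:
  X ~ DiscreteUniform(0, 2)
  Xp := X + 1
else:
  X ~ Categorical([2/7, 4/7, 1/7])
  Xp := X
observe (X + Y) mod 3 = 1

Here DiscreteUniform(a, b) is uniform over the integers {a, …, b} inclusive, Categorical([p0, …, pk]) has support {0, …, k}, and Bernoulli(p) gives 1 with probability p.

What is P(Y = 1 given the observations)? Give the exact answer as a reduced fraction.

Enumerate traces; 6 have nonzero weight after conditioning:
  (Y=0, Z=0, X=1) weight 1/21
  (Y=0, Z=1, X=1) weight 1/36
  (Y=1, Z=0, X=0) weight 1/28
  (Y=1, Z=1, X=0) weight 1/72
  (Y=2, Z=0, X=2) weight 1/14
  (Y=2, Z=1, X=2) weight 1/18
Group by Y:
  weight(Y=0) = 19/252
  weight(Y=1) = 25/504
  weight(Y=2) = 8/63
Total weight = 19/252 + 25/504 + 8/63 = 127/504
P(Y=0 | obs) = 19/252 / 127/504 = 38/127
P(Y=1 | obs) = 25/504 / 127/504 = 25/127
P(Y=2 | obs) = 8/63 / 127/504 = 64/127

P(Y = 1 | obs) = 25/127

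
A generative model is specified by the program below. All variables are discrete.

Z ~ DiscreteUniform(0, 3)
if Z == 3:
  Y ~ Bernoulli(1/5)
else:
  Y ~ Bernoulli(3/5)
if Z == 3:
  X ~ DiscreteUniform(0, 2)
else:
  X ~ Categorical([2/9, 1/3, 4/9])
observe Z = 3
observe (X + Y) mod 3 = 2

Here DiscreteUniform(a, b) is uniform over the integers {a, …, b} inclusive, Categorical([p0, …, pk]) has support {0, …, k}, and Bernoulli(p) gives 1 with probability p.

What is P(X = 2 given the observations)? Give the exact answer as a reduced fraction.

P(X = 2 | obs) = 4/5

Enumerate traces; 2 have nonzero weight after conditioning:
  (Z=3, Y=0, X=2) weight 1/15
  (Z=3, Y=1, X=1) weight 1/60
Group by X:
  weight(X=1) = 1/60
  weight(X=2) = 1/15
Total weight = 1/60 + 1/15 = 1/12
P(X=1 | obs) = 1/60 / 1/12 = 1/5
P(X=2 | obs) = 1/15 / 1/12 = 4/5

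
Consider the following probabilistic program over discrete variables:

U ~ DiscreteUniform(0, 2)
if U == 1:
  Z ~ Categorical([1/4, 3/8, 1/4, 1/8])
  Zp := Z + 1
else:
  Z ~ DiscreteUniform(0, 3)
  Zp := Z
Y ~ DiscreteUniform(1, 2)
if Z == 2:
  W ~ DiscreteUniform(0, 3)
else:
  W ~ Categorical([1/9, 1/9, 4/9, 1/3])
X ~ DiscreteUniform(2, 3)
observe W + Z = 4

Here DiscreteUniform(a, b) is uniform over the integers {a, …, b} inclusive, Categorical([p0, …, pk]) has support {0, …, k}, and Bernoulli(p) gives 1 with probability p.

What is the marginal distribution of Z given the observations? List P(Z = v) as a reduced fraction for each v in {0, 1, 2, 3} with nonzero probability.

Enumerate traces; 36 have nonzero weight after conditioning:
  (U=0, Z=1, Y=1, W=3, X=2) weight 1/144
  (U=0, Z=1, Y=1, W=3, X=3) weight 1/144
  (U=0, Z=1, Y=2, W=3, X=2) weight 1/144
  (U=0, Z=1, Y=2, W=3, X=3) weight 1/144
  (U=0, Z=2, Y=1, W=2, X=2) weight 1/192
  (U=0, Z=2, Y=1, W=2, X=3) weight 1/192
  (U=0, Z=2, Y=2, W=2, X=2) weight 1/192
  (U=0, Z=2, Y=2, W=2, X=3) weight 1/192
  (U=0, Z=3, Y=1, W=1, X=2) weight 1/432
  … 27 more
Group by Z:
  weight(Z=1) = 7/72
  weight(Z=2) = 1/16
  weight(Z=3) = 5/216
Total weight = 7/72 + 1/16 + 5/216 = 79/432
P(Z=1 | obs) = 7/72 / 79/432 = 42/79
P(Z=2 | obs) = 1/16 / 79/432 = 27/79
P(Z=3 | obs) = 5/216 / 79/432 = 10/79

P(Z=1) = 42/79, P(Z=2) = 27/79, P(Z=3) = 10/79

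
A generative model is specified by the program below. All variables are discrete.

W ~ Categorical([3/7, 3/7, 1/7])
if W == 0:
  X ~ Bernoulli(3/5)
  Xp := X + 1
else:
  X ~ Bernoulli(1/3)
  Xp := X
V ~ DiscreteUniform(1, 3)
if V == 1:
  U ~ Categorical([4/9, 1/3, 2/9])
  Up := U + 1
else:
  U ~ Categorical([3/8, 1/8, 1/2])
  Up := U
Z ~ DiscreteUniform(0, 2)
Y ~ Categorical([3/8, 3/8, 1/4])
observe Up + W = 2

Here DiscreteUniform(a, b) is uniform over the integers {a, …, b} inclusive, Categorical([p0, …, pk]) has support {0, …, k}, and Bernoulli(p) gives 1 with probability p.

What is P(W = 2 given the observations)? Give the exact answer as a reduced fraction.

Enumerate traces; 144 have nonzero weight after conditioning:
  (W=0, X=0, V=1, U=1, Z=0, Y=0) weight 1/420
  (W=0, X=0, V=1, U=1, Z=0, Y=1) weight 1/420
  (W=0, X=0, V=1, U=1, Z=0, Y=2) weight 1/630
  (W=0, X=0, V=1, U=1, Z=1, Y=0) weight 1/420
  (W=0, X=0, V=1, U=1, Z=1, Y=1) weight 1/420
  (W=0, X=0, V=1, U=1, Z=1, Y=2) weight 1/630
  (W=0, X=0, V=1, U=1, Z=2, Y=0) weight 1/420
  (W=0, X=0, V=1, U=1, Z=2, Y=1) weight 1/420
  (W=1, X=0, V=1, U=0, Z=0, Y=0) weight 1/189
  (W=2, X=0, V=2, U=0, Z=0, Y=0) weight 1/672
  … 134 more
Group by W:
  weight(W=0) = 4/21
  weight(W=1) = 25/252
  weight(W=2) = 1/28
Total weight = 4/21 + 25/252 + 1/28 = 41/126
P(W=0 | obs) = 4/21 / 41/126 = 24/41
P(W=1 | obs) = 25/252 / 41/126 = 25/82
P(W=2 | obs) = 1/28 / 41/126 = 9/82

P(W = 2 | obs) = 9/82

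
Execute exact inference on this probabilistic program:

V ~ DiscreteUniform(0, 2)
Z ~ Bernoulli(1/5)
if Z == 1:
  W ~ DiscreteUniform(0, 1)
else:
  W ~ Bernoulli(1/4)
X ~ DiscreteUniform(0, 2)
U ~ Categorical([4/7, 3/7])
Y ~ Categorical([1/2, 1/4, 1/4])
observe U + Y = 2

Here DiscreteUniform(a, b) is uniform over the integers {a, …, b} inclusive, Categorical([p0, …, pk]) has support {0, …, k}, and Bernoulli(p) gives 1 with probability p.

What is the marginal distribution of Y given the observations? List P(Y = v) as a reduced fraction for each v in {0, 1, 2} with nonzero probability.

P(Y=1) = 3/7, P(Y=2) = 4/7

Enumerate traces; 72 have nonzero weight after conditioning:
  (V=0, Z=0, W=0, X=0, U=0, Y=2) weight 1/105
  (V=0, Z=0, W=0, X=0, U=1, Y=1) weight 1/140
  (V=0, Z=0, W=0, X=1, U=0, Y=2) weight 1/105
  (V=0, Z=0, W=0, X=1, U=1, Y=1) weight 1/140
  (V=0, Z=0, W=0, X=2, U=0, Y=2) weight 1/105
  (V=0, Z=0, W=0, X=2, U=1, Y=1) weight 1/140
  (V=0, Z=0, W=1, X=0, U=0, Y=2) weight 1/315
  (V=0, Z=0, W=1, X=0, U=1, Y=1) weight 1/420
  … 64 more
Group by Y:
  weight(Y=1) = 3/28
  weight(Y=2) = 1/7
Total weight = 3/28 + 1/7 = 1/4
P(Y=1 | obs) = 3/28 / 1/4 = 3/7
P(Y=2 | obs) = 1/7 / 1/4 = 4/7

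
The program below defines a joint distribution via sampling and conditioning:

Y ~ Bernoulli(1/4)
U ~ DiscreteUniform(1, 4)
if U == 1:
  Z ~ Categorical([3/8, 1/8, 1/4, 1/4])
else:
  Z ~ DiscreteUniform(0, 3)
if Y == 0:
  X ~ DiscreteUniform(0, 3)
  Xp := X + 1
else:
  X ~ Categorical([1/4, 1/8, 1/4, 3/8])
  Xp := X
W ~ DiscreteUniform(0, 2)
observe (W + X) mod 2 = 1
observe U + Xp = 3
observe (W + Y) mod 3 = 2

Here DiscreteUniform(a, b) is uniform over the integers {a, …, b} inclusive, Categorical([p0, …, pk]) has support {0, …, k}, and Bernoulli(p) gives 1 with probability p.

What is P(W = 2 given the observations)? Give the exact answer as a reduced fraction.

Enumerate traces; 12 have nonzero weight after conditioning:
  (Y=0, U=1, Z=0, X=1, W=2) weight 3/512
  (Y=0, U=1, Z=1, X=1, W=2) weight 1/512
  (Y=0, U=1, Z=2, X=1, W=2) weight 1/256
  (Y=0, U=1, Z=3, X=1, W=2) weight 1/256
  (Y=1, U=1, Z=0, X=2, W=1) weight 1/512
  (Y=1, U=1, Z=1, X=2, W=1) weight 1/1536
  (Y=1, U=1, Z=2, X=2, W=1) weight 1/768
  (Y=1, U=1, Z=3, X=2, W=1) weight 1/768
  … 4 more
Group by W:
  weight(W=1) = 1/96
  weight(W=2) = 1/64
Total weight = 1/96 + 1/64 = 5/192
P(W=1 | obs) = 1/96 / 5/192 = 2/5
P(W=2 | obs) = 1/64 / 5/192 = 3/5

P(W = 2 | obs) = 3/5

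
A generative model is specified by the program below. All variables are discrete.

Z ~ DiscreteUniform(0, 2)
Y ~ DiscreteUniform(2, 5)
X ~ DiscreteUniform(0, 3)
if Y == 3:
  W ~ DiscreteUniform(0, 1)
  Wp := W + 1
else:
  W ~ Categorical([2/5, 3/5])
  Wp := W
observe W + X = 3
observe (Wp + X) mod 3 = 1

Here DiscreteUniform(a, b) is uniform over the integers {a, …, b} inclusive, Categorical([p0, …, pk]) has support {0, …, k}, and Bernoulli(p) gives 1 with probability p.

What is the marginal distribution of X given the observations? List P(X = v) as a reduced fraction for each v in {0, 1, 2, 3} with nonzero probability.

P(X=2) = 1/2, P(X=3) = 1/2

Enumerate traces; 6 have nonzero weight after conditioning:
  (Z=0, Y=3, X=2, W=1) weight 1/96
  (Z=0, Y=3, X=3, W=0) weight 1/96
  (Z=1, Y=3, X=2, W=1) weight 1/96
  (Z=1, Y=3, X=3, W=0) weight 1/96
  (Z=2, Y=3, X=2, W=1) weight 1/96
  (Z=2, Y=3, X=3, W=0) weight 1/96
Group by X:
  weight(X=2) = 1/32
  weight(X=3) = 1/32
Total weight = 1/32 + 1/32 = 1/16
P(X=2 | obs) = 1/32 / 1/16 = 1/2
P(X=3 | obs) = 1/32 / 1/16 = 1/2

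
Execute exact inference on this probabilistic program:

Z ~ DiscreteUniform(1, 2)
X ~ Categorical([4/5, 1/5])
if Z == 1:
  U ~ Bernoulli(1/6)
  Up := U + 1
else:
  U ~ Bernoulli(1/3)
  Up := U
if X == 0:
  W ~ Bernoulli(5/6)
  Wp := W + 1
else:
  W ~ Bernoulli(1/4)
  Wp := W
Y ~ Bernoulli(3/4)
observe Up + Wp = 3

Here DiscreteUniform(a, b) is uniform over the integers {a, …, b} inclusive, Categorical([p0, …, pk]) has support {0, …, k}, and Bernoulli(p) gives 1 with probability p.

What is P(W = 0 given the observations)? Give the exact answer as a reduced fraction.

Enumerate traces; 8 have nonzero weight after conditioning:
  (Z=1, X=0, U=0, W=1, Y=0) weight 5/72
  (Z=1, X=0, U=0, W=1, Y=1) weight 5/24
  (Z=1, X=0, U=1, W=0, Y=0) weight 1/360
  (Z=1, X=0, U=1, W=0, Y=1) weight 1/120
  (Z=1, X=1, U=1, W=1, Y=0) weight 1/960
  (Z=1, X=1, U=1, W=1, Y=1) weight 1/320
  (Z=2, X=0, U=1, W=1, Y=0) weight 1/36
  (Z=2, X=0, U=1, W=1, Y=1) weight 1/12
Group by W:
  weight(W=0) = 1/90
  weight(W=1) = 283/720
Total weight = 1/90 + 283/720 = 97/240
P(W=0 | obs) = 1/90 / 97/240 = 8/291
P(W=1 | obs) = 283/720 / 97/240 = 283/291

P(W = 0 | obs) = 8/291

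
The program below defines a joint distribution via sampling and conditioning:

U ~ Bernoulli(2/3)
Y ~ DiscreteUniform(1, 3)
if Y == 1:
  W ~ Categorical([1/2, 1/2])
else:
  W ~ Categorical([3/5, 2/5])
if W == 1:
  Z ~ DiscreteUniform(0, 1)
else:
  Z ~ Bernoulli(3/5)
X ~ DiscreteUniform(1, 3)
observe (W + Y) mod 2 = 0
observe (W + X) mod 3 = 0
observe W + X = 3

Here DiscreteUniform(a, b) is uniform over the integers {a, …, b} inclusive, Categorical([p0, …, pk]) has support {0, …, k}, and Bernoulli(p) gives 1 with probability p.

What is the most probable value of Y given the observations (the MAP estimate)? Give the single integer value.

argmax_v P(Y = v | obs) = 2

Enumerate traces; 12 have nonzero weight after conditioning:
  (U=0, Y=1, W=1, Z=0, X=2) weight 1/108
  (U=0, Y=1, W=1, Z=1, X=2) weight 1/108
  (U=0, Y=2, W=0, Z=0, X=3) weight 2/225
  (U=0, Y=2, W=0, Z=1, X=3) weight 1/75
  (U=0, Y=3, W=1, Z=0, X=2) weight 1/135
  (U=0, Y=3, W=1, Z=1, X=2) weight 1/135
  (U=1, Y=1, W=1, Z=0, X=2) weight 1/54
  (U=1, Y=1, W=1, Z=1, X=2) weight 1/54
  … 4 more
Group by Y:
  weight(Y=1) = 1/18
  weight(Y=2) = 1/15
  weight(Y=3) = 2/45
Total weight = 1/18 + 1/15 + 2/45 = 1/6
P(Y=1 | obs) = 1/18 / 1/6 = 1/3
P(Y=2 | obs) = 1/15 / 1/6 = 2/5
P(Y=3 | obs) = 2/45 / 1/6 = 4/15
argmax = 2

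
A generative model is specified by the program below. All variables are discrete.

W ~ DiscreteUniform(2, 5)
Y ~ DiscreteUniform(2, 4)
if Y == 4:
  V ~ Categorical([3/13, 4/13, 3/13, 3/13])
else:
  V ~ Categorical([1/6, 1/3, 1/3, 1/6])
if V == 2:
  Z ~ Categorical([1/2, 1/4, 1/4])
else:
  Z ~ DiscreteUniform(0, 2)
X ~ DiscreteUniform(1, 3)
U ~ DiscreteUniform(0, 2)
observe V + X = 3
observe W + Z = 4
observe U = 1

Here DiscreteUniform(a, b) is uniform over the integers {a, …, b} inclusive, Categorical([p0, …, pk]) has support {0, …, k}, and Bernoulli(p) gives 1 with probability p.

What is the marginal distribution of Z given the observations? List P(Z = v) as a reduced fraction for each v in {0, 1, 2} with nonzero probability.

P(Z=0) = 15/38, P(Z=1) = 23/76, P(Z=2) = 23/76

Enumerate traces; 27 have nonzero weight after conditioning:
  (W=2, Y=2, V=0, Z=2, X=3, U=1) weight 1/1944
  (W=2, Y=2, V=1, Z=2, X=2, U=1) weight 1/972
  (W=2, Y=2, V=2, Z=2, X=1, U=1) weight 1/1296
  (W=2, Y=3, V=0, Z=2, X=3, U=1) weight 1/1944
  (W=2, Y=3, V=1, Z=2, X=2, U=1) weight 1/972
  (W=2, Y=3, V=2, Z=2, X=1, U=1) weight 1/1296
  (W=2, Y=4, V=0, Z=2, X=3, U=1) weight 1/1404
  (W=2, Y=4, V=1, Z=2, X=2, U=1) weight 1/1053
  (W=3, Y=2, V=0, Z=1, X=3, U=1) weight 1/1944
  (W=4, Y=2, V=0, Z=0, X=3, U=1) weight 1/1944
  … 17 more
Group by Z:
  weight(Z=0) = 25/2808
  weight(Z=1) = 115/16848
  weight(Z=2) = 115/16848
Total weight = 25/2808 + 115/16848 + 115/16848 = 95/4212
P(Z=0 | obs) = 25/2808 / 95/4212 = 15/38
P(Z=1 | obs) = 115/16848 / 95/4212 = 23/76
P(Z=2 | obs) = 115/16848 / 95/4212 = 23/76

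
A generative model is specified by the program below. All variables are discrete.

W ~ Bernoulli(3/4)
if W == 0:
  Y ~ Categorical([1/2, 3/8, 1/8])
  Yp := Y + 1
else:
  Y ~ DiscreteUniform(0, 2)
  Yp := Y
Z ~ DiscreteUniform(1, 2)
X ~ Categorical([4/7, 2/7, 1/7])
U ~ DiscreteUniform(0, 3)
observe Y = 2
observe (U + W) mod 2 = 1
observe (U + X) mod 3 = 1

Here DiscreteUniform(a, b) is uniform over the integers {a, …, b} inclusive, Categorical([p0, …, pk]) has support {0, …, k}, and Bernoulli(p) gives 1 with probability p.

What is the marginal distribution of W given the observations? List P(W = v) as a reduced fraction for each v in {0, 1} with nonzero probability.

Enumerate traces; 8 have nonzero weight after conditioning:
  (W=0, Y=2, Z=1, X=0, U=1) weight 1/448
  (W=0, Y=2, Z=1, X=1, U=3) weight 1/896
  (W=0, Y=2, Z=2, X=0, U=1) weight 1/448
  (W=0, Y=2, Z=2, X=1, U=3) weight 1/896
  (W=1, Y=2, Z=1, X=1, U=0) weight 1/112
  (W=1, Y=2, Z=1, X=2, U=2) weight 1/224
  (W=1, Y=2, Z=2, X=1, U=0) weight 1/112
  (W=1, Y=2, Z=2, X=2, U=2) weight 1/224
Group by W:
  weight(W=0) = 3/448
  weight(W=1) = 3/112
Total weight = 3/448 + 3/112 = 15/448
P(W=0 | obs) = 3/448 / 15/448 = 1/5
P(W=1 | obs) = 3/112 / 15/448 = 4/5

P(W=0) = 1/5, P(W=1) = 4/5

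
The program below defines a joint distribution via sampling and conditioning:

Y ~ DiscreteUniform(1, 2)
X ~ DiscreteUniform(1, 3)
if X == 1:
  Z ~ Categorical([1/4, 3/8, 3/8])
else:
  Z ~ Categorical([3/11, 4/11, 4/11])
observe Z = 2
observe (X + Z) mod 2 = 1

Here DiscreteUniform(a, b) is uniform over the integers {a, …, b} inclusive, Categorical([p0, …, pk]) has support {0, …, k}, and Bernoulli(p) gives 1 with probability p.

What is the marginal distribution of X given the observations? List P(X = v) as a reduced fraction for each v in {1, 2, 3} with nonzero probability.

P(X=1) = 33/65, P(X=3) = 32/65

Enumerate traces; 4 have nonzero weight after conditioning:
  (Y=1, X=1, Z=2) weight 1/16
  (Y=1, X=3, Z=2) weight 2/33
  (Y=2, X=1, Z=2) weight 1/16
  (Y=2, X=3, Z=2) weight 2/33
Group by X:
  weight(X=1) = 1/8
  weight(X=3) = 4/33
Total weight = 1/8 + 4/33 = 65/264
P(X=1 | obs) = 1/8 / 65/264 = 33/65
P(X=3 | obs) = 4/33 / 65/264 = 32/65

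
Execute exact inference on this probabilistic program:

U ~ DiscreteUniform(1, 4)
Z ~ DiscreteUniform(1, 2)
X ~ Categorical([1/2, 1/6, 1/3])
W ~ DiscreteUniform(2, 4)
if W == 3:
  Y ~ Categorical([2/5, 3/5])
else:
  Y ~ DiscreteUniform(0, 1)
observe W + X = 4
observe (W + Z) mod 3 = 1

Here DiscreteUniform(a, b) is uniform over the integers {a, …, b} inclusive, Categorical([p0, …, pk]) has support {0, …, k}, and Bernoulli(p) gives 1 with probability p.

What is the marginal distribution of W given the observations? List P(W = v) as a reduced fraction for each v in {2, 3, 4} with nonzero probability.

Enumerate traces; 16 have nonzero weight after conditioning:
  (U=1, Z=1, X=1, W=3, Y=0) weight 1/360
  (U=1, Z=1, X=1, W=3, Y=1) weight 1/240
  (U=1, Z=2, X=2, W=2, Y=0) weight 1/144
  (U=1, Z=2, X=2, W=2, Y=1) weight 1/144
  (U=2, Z=1, X=1, W=3, Y=0) weight 1/360
  (U=2, Z=1, X=1, W=3, Y=1) weight 1/240
  (U=2, Z=2, X=2, W=2, Y=0) weight 1/144
  (U=2, Z=2, X=2, W=2, Y=1) weight 1/144
  … 8 more
Group by W:
  weight(W=2) = 1/18
  weight(W=3) = 1/36
Total weight = 1/18 + 1/36 = 1/12
P(W=2 | obs) = 1/18 / 1/12 = 2/3
P(W=3 | obs) = 1/36 / 1/12 = 1/3

P(W=2) = 2/3, P(W=3) = 1/3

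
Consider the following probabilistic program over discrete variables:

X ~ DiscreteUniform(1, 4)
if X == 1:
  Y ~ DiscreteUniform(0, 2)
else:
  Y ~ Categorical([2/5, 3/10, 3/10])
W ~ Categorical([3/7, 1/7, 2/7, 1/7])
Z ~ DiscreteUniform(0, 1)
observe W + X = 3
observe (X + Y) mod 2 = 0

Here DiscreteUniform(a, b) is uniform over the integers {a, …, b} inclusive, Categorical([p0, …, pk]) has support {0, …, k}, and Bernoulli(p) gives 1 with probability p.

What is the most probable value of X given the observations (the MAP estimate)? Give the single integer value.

Enumerate traces; 8 have nonzero weight after conditioning:
  (X=1, Y=1, W=2, Z=0) weight 1/84
  (X=1, Y=1, W=2, Z=1) weight 1/84
  (X=2, Y=0, W=1, Z=0) weight 1/140
  (X=2, Y=0, W=1, Z=1) weight 1/140
  (X=2, Y=2, W=1, Z=0) weight 3/560
  (X=2, Y=2, W=1, Z=1) weight 3/560
  (X=3, Y=1, W=0, Z=0) weight 9/560
  (X=3, Y=1, W=0, Z=1) weight 9/560
Group by X:
  weight(X=1) = 1/42
  weight(X=2) = 1/40
  weight(X=3) = 9/280
Total weight = 1/42 + 1/40 + 9/280 = 17/210
P(X=1 | obs) = 1/42 / 17/210 = 5/17
P(X=2 | obs) = 1/40 / 17/210 = 21/68
P(X=3 | obs) = 9/280 / 17/210 = 27/68
argmax = 3

argmax_v P(X = v | obs) = 3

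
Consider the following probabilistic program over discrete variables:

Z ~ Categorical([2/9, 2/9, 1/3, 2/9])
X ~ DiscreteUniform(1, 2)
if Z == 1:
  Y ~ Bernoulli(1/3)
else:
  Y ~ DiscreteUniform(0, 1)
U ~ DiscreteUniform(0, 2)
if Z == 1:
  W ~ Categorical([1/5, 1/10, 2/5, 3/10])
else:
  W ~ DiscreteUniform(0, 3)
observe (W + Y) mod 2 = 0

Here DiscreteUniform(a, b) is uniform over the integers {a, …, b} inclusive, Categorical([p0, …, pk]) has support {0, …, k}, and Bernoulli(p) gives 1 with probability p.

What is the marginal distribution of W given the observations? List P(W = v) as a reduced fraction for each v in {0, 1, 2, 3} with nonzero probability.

Enumerate traces; 96 have nonzero weight after conditioning:
  (Z=0, X=1, Y=0, U=0, W=0) weight 1/216
  (Z=0, X=1, Y=0, U=0, W=2) weight 1/216
  (Z=0, X=1, Y=0, U=1, W=0) weight 1/216
  (Z=0, X=1, Y=0, U=1, W=2) weight 1/216
  (Z=0, X=1, Y=0, U=2, W=0) weight 1/216
  (Z=0, X=1, Y=0, U=2, W=2) weight 1/216
  (Z=0, X=1, Y=1, U=0, W=1) weight 1/216
  (Z=0, X=1, Y=1, U=0, W=3) weight 1/216
  … 88 more
Group by W:
  weight(W=0) = 137/1080
  weight(W=1) = 113/1080
  weight(W=2) = 169/1080
  weight(W=3) = 43/360
Total weight = 137/1080 + 113/1080 + 169/1080 + 43/360 = 137/270
P(W=0 | obs) = 137/1080 / 137/270 = 1/4
P(W=1 | obs) = 113/1080 / 137/270 = 113/548
P(W=2 | obs) = 169/1080 / 137/270 = 169/548
P(W=3 | obs) = 43/360 / 137/270 = 129/548

P(W=0) = 1/4, P(W=1) = 113/548, P(W=2) = 169/548, P(W=3) = 129/548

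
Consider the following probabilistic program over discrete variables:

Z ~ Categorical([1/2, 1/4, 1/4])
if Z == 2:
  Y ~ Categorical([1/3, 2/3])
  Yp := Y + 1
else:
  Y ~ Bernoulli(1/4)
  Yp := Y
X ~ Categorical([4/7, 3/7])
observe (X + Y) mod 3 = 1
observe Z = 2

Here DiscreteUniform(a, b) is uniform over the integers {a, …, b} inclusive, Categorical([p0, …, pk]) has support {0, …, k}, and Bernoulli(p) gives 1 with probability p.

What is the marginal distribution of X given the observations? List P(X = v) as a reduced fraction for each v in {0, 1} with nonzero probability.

P(X=0) = 8/11, P(X=1) = 3/11

Enumerate traces; 2 have nonzero weight after conditioning:
  (Z=2, Y=0, X=1) weight 1/28
  (Z=2, Y=1, X=0) weight 2/21
Group by X:
  weight(X=0) = 2/21
  weight(X=1) = 1/28
Total weight = 2/21 + 1/28 = 11/84
P(X=0 | obs) = 2/21 / 11/84 = 8/11
P(X=1 | obs) = 1/28 / 11/84 = 3/11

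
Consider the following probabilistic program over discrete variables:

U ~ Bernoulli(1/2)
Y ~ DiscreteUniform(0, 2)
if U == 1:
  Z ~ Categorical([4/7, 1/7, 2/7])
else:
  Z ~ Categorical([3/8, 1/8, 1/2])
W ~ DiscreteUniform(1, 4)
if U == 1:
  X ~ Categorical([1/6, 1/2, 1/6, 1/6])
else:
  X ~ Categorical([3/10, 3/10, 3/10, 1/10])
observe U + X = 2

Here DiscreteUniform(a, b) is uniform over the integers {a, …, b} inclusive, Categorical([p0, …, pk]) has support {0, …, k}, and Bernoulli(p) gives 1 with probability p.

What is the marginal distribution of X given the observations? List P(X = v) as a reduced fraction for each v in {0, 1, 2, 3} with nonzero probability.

P(X=1) = 5/8, P(X=2) = 3/8

Enumerate traces; 72 have nonzero weight after conditioning:
  (U=0, Y=0, Z=0, W=1, X=2) weight 3/640
  (U=0, Y=0, Z=0, W=2, X=2) weight 3/640
  (U=0, Y=0, Z=0, W=3, X=2) weight 3/640
  (U=0, Y=0, Z=0, W=4, X=2) weight 3/640
  (U=0, Y=0, Z=1, W=1, X=2) weight 1/640
  (U=0, Y=0, Z=1, W=2, X=2) weight 1/640
  (U=0, Y=0, Z=1, W=3, X=2) weight 1/640
  (U=0, Y=0, Z=1, W=4, X=2) weight 1/640
  (U=1, Y=0, Z=0, W=1, X=1) weight 1/84
  … 63 more
Group by X:
  weight(X=1) = 1/4
  weight(X=2) = 3/20
Total weight = 1/4 + 3/20 = 2/5
P(X=1 | obs) = 1/4 / 2/5 = 5/8
P(X=2 | obs) = 3/20 / 2/5 = 3/8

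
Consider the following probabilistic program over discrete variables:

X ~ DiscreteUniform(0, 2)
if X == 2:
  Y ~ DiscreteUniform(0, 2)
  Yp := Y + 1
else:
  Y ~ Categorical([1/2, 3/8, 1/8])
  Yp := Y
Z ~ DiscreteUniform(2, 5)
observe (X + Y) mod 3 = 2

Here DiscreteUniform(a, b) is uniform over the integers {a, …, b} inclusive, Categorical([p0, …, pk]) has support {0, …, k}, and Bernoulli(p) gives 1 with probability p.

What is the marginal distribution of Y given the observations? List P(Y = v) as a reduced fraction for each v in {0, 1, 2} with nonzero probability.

P(Y=0) = 2/5, P(Y=1) = 9/20, P(Y=2) = 3/20

Enumerate traces; 12 have nonzero weight after conditioning:
  (X=0, Y=2, Z=2) weight 1/96
  (X=0, Y=2, Z=3) weight 1/96
  (X=0, Y=2, Z=4) weight 1/96
  (X=0, Y=2, Z=5) weight 1/96
  (X=1, Y=1, Z=2) weight 1/32
  (X=1, Y=1, Z=3) weight 1/32
  (X=1, Y=1, Z=4) weight 1/32
  (X=1, Y=1, Z=5) weight 1/32
  (X=2, Y=0, Z=2) weight 1/36
  … 3 more
Group by Y:
  weight(Y=0) = 1/9
  weight(Y=1) = 1/8
  weight(Y=2) = 1/24
Total weight = 1/9 + 1/8 + 1/24 = 5/18
P(Y=0 | obs) = 1/9 / 5/18 = 2/5
P(Y=1 | obs) = 1/8 / 5/18 = 9/20
P(Y=2 | obs) = 1/24 / 5/18 = 3/20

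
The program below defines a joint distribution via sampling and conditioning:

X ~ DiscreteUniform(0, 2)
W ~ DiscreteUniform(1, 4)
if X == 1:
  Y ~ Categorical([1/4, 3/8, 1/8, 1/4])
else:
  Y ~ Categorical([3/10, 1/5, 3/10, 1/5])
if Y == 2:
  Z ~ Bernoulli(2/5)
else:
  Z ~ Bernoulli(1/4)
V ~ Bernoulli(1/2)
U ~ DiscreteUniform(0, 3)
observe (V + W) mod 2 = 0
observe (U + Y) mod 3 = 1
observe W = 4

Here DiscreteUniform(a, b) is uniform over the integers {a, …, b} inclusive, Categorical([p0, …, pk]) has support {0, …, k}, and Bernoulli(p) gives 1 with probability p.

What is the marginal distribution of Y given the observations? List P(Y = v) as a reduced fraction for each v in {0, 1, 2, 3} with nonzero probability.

Enumerate traces; 30 have nonzero weight after conditioning:
  (X=0, W=4, Y=0, Z=0, V=0, U=1) weight 3/1280
  (X=0, W=4, Y=0, Z=1, V=0, U=1) weight 1/1280
  (X=0, W=4, Y=1, Z=0, V=0, U=0) weight 1/640
  (X=0, W=4, Y=1, Z=0, V=0, U=3) weight 1/640
  (X=0, W=4, Y=1, Z=1, V=0, U=0) weight 1/1920
  (X=0, W=4, Y=1, Z=1, V=0, U=3) weight 1/1920
  (X=0, W=4, Y=2, Z=0, V=0, U=2) weight 3/1600
  (X=0, W=4, Y=2, Z=1, V=0, U=2) weight 1/800
  (X=0, W=4, Y=3, Z=0, V=0, U=1) weight 1/640
  … 21 more
Group by Y:
  weight(Y=0) = 17/1920
  weight(Y=1) = 31/1920
  weight(Y=2) = 29/3840
  weight(Y=3) = 13/1920
Total weight = 17/1920 + 31/1920 + 29/3840 + 13/1920 = 151/3840
P(Y=0 | obs) = 17/1920 / 151/3840 = 34/151
P(Y=1 | obs) = 31/1920 / 151/3840 = 62/151
P(Y=2 | obs) = 29/3840 / 151/3840 = 29/151
P(Y=3 | obs) = 13/1920 / 151/3840 = 26/151

P(Y=0) = 34/151, P(Y=1) = 62/151, P(Y=2) = 29/151, P(Y=3) = 26/151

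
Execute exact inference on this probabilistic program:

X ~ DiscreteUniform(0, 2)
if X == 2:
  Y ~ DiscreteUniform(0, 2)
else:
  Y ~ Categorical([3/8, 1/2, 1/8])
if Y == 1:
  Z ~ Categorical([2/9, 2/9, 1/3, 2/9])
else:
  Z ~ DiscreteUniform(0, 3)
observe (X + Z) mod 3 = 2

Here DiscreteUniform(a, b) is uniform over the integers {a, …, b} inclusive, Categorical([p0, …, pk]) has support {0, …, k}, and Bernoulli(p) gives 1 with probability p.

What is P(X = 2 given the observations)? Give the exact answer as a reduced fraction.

Enumerate traces; 12 have nonzero weight after conditioning:
  (X=0, Y=0, Z=2) weight 1/32
  (X=0, Y=1, Z=2) weight 1/18
  (X=0, Y=2, Z=2) weight 1/96
  (X=1, Y=0, Z=1) weight 1/32
  (X=1, Y=1, Z=1) weight 1/27
  (X=1, Y=2, Z=1) weight 1/96
  (X=2, Y=0, Z=0) weight 1/36
  (X=2, Y=0, Z=3) weight 1/36
  … 4 more
Group by X:
  weight(X=0) = 7/72
  weight(X=1) = 17/216
  weight(X=2) = 13/81
Total weight = 7/72 + 17/216 + 13/81 = 109/324
P(X=0 | obs) = 7/72 / 109/324 = 63/218
P(X=1 | obs) = 17/216 / 109/324 = 51/218
P(X=2 | obs) = 13/81 / 109/324 = 52/109

P(X = 2 | obs) = 52/109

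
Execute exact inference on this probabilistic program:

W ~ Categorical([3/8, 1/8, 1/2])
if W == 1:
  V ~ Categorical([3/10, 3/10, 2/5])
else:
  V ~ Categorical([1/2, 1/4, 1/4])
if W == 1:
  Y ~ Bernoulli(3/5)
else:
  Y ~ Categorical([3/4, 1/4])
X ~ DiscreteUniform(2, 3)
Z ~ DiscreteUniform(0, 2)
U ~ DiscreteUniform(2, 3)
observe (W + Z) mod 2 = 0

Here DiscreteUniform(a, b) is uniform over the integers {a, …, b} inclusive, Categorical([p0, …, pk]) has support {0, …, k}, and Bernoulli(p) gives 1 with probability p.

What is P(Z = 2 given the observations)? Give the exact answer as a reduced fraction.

Enumerate traces; 120 have nonzero weight after conditioning:
  (W=0, V=0, Y=0, X=2, Z=0, U=2) weight 3/256
  (W=0, V=0, Y=0, X=2, Z=0, U=3) weight 3/256
  (W=0, V=0, Y=0, X=2, Z=2, U=2) weight 3/256
  (W=0, V=0, Y=0, X=2, Z=2, U=3) weight 3/256
  (W=0, V=0, Y=0, X=3, Z=0, U=2) weight 3/256
  (W=0, V=0, Y=0, X=3, Z=0, U=3) weight 3/256
  (W=0, V=0, Y=0, X=3, Z=2, U=2) weight 3/256
  (W=0, V=0, Y=0, X=3, Z=2, U=3) weight 3/256
  (W=1, V=0, Y=0, X=2, Z=1, U=2) weight 1/800
  … 111 more
Group by Z:
  weight(Z=0) = 7/24
  weight(Z=1) = 1/24
  weight(Z=2) = 7/24
Total weight = 7/24 + 1/24 + 7/24 = 5/8
P(Z=0 | obs) = 7/24 / 5/8 = 7/15
P(Z=1 | obs) = 1/24 / 5/8 = 1/15
P(Z=2 | obs) = 7/24 / 5/8 = 7/15

P(Z = 2 | obs) = 7/15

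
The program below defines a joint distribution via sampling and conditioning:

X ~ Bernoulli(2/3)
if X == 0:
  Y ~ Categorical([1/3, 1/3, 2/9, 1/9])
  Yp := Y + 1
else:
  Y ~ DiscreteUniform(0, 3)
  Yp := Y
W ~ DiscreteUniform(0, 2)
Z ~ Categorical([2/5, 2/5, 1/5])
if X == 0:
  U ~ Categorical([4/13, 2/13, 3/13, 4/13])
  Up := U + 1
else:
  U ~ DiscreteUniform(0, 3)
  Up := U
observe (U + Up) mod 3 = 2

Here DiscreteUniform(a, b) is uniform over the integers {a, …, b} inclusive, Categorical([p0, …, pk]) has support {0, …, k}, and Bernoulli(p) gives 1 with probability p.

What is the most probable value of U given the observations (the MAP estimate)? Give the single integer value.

Enumerate traces; 72 have nonzero weight after conditioning:
  (X=0, Y=0, W=0, Z=0, U=2) weight 2/585
  (X=0, Y=0, W=0, Z=1, U=2) weight 2/585
  (X=0, Y=0, W=0, Z=2, U=2) weight 1/585
  (X=0, Y=0, W=1, Z=0, U=2) weight 2/585
  (X=0, Y=0, W=1, Z=1, U=2) weight 2/585
  (X=0, Y=0, W=1, Z=2, U=2) weight 1/585
  (X=0, Y=0, W=2, Z=0, U=2) weight 2/585
  (X=0, Y=0, W=2, Z=1, U=2) weight 2/585
  (X=1, Y=0, W=0, Z=0, U=1) weight 1/180
  … 63 more
Group by U:
  weight(U=1) = 1/6
  weight(U=2) = 1/13
Total weight = 1/6 + 1/13 = 19/78
P(U=1 | obs) = 1/6 / 19/78 = 13/19
P(U=2 | obs) = 1/13 / 19/78 = 6/19
argmax = 1

argmax_v P(U = v | obs) = 1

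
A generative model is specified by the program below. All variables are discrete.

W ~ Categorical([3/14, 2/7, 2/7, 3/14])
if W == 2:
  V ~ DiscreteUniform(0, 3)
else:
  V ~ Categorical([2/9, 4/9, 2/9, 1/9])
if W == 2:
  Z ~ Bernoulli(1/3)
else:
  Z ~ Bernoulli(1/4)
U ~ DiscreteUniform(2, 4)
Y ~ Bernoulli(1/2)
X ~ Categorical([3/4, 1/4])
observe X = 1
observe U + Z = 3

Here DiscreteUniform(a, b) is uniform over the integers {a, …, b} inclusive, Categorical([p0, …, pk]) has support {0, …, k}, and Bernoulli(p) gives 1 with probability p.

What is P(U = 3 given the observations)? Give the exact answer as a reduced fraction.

Enumerate traces; 64 have nonzero weight after conditioning:
  (W=0, V=0, Z=0, U=3, Y=0, X=1) weight 1/672
  (W=0, V=0, Z=0, U=3, Y=1, X=1) weight 1/672
  (W=0, V=0, Z=1, U=2, Y=0, X=1) weight 1/2016
  (W=0, V=0, Z=1, U=2, Y=1, X=1) weight 1/2016
  (W=0, V=1, Z=0, U=3, Y=0, X=1) weight 1/336
  (W=0, V=1, Z=0, U=3, Y=1, X=1) weight 1/336
  (W=0, V=1, Z=1, U=2, Y=0, X=1) weight 1/1008
  (W=0, V=1, Z=1, U=2, Y=1, X=1) weight 1/1008
  … 56 more
Group by U:
  weight(U=2) = 23/1008
  weight(U=3) = 61/1008
Total weight = 23/1008 + 61/1008 = 1/12
P(U=2 | obs) = 23/1008 / 1/12 = 23/84
P(U=3 | obs) = 61/1008 / 1/12 = 61/84

P(U = 3 | obs) = 61/84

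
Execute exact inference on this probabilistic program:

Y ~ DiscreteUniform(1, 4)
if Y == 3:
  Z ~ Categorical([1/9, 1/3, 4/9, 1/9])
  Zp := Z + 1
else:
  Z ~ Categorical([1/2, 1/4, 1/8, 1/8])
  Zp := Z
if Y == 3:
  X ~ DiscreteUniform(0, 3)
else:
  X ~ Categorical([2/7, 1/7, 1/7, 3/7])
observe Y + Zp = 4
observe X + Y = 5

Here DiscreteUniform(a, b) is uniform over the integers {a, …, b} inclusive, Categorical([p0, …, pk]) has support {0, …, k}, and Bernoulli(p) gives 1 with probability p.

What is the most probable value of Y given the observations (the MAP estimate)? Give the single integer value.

Enumerate traces; 3 have nonzero weight after conditioning:
  (Y=2, Z=2, X=3) weight 3/224
  (Y=3, Z=0, X=2) weight 1/144
  (Y=4, Z=0, X=1) weight 1/56
Group by Y:
  weight(Y=2) = 3/224
  weight(Y=3) = 1/144
  weight(Y=4) = 1/56
Total weight = 3/224 + 1/144 + 1/56 = 11/288
P(Y=2 | obs) = 3/224 / 11/288 = 27/77
P(Y=3 | obs) = 1/144 / 11/288 = 2/11
P(Y=4 | obs) = 1/56 / 11/288 = 36/77
argmax = 4

argmax_v P(Y = v | obs) = 4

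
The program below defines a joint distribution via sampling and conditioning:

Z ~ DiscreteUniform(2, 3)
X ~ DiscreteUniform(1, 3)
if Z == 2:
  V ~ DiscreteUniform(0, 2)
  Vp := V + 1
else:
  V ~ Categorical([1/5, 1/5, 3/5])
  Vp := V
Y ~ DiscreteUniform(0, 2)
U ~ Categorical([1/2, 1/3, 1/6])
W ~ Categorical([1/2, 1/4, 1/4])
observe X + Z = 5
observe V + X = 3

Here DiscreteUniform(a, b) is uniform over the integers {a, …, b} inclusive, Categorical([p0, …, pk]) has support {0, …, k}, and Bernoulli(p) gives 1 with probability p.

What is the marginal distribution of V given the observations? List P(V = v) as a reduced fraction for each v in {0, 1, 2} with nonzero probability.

P(V=0) = 5/8, P(V=1) = 3/8

Enumerate traces; 54 have nonzero weight after conditioning:
  (Z=2, X=3, V=0, Y=0, U=0, W=0) weight 1/216
  (Z=2, X=3, V=0, Y=0, U=0, W=1) weight 1/432
  (Z=2, X=3, V=0, Y=0, U=0, W=2) weight 1/432
  (Z=2, X=3, V=0, Y=0, U=1, W=0) weight 1/324
  (Z=2, X=3, V=0, Y=0, U=1, W=1) weight 1/648
  (Z=2, X=3, V=0, Y=0, U=1, W=2) weight 1/648
  (Z=2, X=3, V=0, Y=0, U=2, W=0) weight 1/648
  (Z=2, X=3, V=0, Y=0, U=2, W=1) weight 1/1296
  (Z=3, X=2, V=1, Y=0, U=0, W=0) weight 1/360
  … 45 more
Group by V:
  weight(V=0) = 1/18
  weight(V=1) = 1/30
Total weight = 1/18 + 1/30 = 4/45
P(V=0 | obs) = 1/18 / 4/45 = 5/8
P(V=1 | obs) = 1/30 / 4/45 = 3/8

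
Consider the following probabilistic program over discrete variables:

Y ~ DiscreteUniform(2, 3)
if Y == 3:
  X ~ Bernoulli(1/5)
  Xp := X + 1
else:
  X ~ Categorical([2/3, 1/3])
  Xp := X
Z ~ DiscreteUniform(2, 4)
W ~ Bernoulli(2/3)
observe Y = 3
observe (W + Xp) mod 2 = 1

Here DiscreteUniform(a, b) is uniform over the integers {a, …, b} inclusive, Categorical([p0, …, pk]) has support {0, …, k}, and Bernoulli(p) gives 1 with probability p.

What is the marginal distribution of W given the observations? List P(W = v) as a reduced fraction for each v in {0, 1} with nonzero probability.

P(W=0) = 2/3, P(W=1) = 1/3

Enumerate traces; 6 have nonzero weight after conditioning:
  (Y=3, X=0, Z=2, W=0) weight 2/45
  (Y=3, X=0, Z=3, W=0) weight 2/45
  (Y=3, X=0, Z=4, W=0) weight 2/45
  (Y=3, X=1, Z=2, W=1) weight 1/45
  (Y=3, X=1, Z=3, W=1) weight 1/45
  (Y=3, X=1, Z=4, W=1) weight 1/45
Group by W:
  weight(W=0) = 2/15
  weight(W=1) = 1/15
Total weight = 2/15 + 1/15 = 1/5
P(W=0 | obs) = 2/15 / 1/5 = 2/3
P(W=1 | obs) = 1/15 / 1/5 = 1/3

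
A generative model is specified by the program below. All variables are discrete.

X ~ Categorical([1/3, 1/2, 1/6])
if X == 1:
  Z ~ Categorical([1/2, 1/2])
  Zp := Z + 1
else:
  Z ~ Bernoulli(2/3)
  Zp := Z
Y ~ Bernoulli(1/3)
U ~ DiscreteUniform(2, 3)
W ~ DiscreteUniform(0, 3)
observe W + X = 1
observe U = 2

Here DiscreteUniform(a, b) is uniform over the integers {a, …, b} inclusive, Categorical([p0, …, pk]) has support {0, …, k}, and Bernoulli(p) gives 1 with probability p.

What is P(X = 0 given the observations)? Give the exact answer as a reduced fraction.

P(X = 0 | obs) = 2/5

Enumerate traces; 8 have nonzero weight after conditioning:
  (X=0, Z=0, Y=0, U=2, W=1) weight 1/108
  (X=0, Z=0, Y=1, U=2, W=1) weight 1/216
  (X=0, Z=1, Y=0, U=2, W=1) weight 1/54
  (X=0, Z=1, Y=1, U=2, W=1) weight 1/108
  (X=1, Z=0, Y=0, U=2, W=0) weight 1/48
  (X=1, Z=0, Y=1, U=2, W=0) weight 1/96
  (X=1, Z=1, Y=0, U=2, W=0) weight 1/48
  (X=1, Z=1, Y=1, U=2, W=0) weight 1/96
Group by X:
  weight(X=0) = 1/24
  weight(X=1) = 1/16
Total weight = 1/24 + 1/16 = 5/48
P(X=0 | obs) = 1/24 / 5/48 = 2/5
P(X=1 | obs) = 1/16 / 5/48 = 3/5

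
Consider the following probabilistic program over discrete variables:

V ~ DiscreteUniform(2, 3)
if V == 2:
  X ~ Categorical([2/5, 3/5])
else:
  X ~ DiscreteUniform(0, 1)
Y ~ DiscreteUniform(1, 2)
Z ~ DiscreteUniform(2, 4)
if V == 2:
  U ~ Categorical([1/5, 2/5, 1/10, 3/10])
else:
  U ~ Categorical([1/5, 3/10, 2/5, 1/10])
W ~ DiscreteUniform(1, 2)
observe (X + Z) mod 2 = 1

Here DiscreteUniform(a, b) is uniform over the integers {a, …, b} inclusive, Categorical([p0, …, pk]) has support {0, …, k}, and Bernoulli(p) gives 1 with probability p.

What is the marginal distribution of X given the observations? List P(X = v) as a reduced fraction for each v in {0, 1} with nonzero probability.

P(X=0) = 9/31, P(X=1) = 22/31

Enumerate traces; 96 have nonzero weight after conditioning:
  (V=2, X=0, Y=1, Z=3, U=0, W=1) weight 1/300
  (V=2, X=0, Y=1, Z=3, U=0, W=2) weight 1/300
  (V=2, X=0, Y=1, Z=3, U=1, W=1) weight 1/150
  (V=2, X=0, Y=1, Z=3, U=1, W=2) weight 1/150
  (V=2, X=0, Y=1, Z=3, U=2, W=1) weight 1/600
  (V=2, X=0, Y=1, Z=3, U=2, W=2) weight 1/600
  (V=2, X=0, Y=1, Z=3, U=3, W=1) weight 1/200
  (V=2, X=0, Y=1, Z=3, U=3, W=2) weight 1/200
  (V=2, X=1, Y=1, Z=2, U=0, W=1) weight 1/200
  … 87 more
Group by X:
  weight(X=0) = 3/20
  weight(X=1) = 11/30
Total weight = 3/20 + 11/30 = 31/60
P(X=0 | obs) = 3/20 / 31/60 = 9/31
P(X=1 | obs) = 11/30 / 31/60 = 22/31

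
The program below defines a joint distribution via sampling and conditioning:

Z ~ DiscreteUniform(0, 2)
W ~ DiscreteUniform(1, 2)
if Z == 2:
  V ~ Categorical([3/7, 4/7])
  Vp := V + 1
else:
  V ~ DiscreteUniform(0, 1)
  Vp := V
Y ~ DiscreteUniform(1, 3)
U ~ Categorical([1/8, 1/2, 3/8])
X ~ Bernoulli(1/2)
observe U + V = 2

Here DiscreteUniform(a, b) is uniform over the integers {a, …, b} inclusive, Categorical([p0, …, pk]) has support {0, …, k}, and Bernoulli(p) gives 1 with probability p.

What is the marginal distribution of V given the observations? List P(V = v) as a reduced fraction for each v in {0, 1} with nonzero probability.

Enumerate traces; 72 have nonzero weight after conditioning:
  (Z=0, W=1, V=0, Y=1, U=2, X=0) weight 1/192
  (Z=0, W=1, V=0, Y=1, U=2, X=1) weight 1/192
  (Z=0, W=1, V=0, Y=2, U=2, X=0) weight 1/192
  (Z=0, W=1, V=0, Y=2, U=2, X=1) weight 1/192
  (Z=0, W=1, V=0, Y=3, U=2, X=0) weight 1/192
  (Z=0, W=1, V=0, Y=3, U=2, X=1) weight 1/192
  (Z=0, W=1, V=1, Y=1, U=1, X=0) weight 1/144
  (Z=0, W=1, V=1, Y=1, U=1, X=1) weight 1/144
  … 64 more
Group by V:
  weight(V=0) = 5/28
  weight(V=1) = 11/42
Total weight = 5/28 + 11/42 = 37/84
P(V=0 | obs) = 5/28 / 37/84 = 15/37
P(V=1 | obs) = 11/42 / 37/84 = 22/37

P(V=0) = 15/37, P(V=1) = 22/37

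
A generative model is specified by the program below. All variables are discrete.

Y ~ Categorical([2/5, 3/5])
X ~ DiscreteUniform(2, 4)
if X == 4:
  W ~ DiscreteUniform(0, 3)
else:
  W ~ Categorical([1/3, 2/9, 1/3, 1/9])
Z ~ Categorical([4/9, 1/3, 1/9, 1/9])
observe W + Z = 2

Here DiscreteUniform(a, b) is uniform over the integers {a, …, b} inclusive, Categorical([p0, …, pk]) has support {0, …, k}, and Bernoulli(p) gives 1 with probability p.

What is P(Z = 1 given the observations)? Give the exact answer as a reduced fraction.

Enumerate traces; 18 have nonzero weight after conditioning:
  (Y=0, X=2, W=0, Z=2) weight 2/405
  (Y=0, X=2, W=1, Z=1) weight 4/405
  (Y=0, X=2, W=2, Z=0) weight 8/405
  (Y=0, X=3, W=0, Z=2) weight 2/405
  (Y=0, X=3, W=1, Z=1) weight 4/405
  (Y=0, X=3, W=2, Z=0) weight 8/405
  (Y=0, X=4, W=0, Z=2) weight 1/270
  (Y=0, X=4, W=1, Z=1) weight 1/90
  … 10 more
Group by Z:
  weight(Z=0) = 11/81
  weight(Z=1) = 25/324
  weight(Z=2) = 11/324
Total weight = 11/81 + 25/324 + 11/324 = 20/81
P(Z=0 | obs) = 11/81 / 20/81 = 11/20
P(Z=1 | obs) = 25/324 / 20/81 = 5/16
P(Z=2 | obs) = 11/324 / 20/81 = 11/80

P(Z = 1 | obs) = 5/16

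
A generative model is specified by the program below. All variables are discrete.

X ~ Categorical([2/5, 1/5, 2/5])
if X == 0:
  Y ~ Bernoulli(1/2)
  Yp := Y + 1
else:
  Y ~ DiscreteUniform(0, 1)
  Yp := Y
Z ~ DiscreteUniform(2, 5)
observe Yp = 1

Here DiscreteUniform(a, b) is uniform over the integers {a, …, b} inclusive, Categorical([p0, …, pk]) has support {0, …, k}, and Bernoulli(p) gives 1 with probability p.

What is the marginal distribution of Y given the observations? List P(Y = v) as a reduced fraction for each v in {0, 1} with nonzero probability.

Enumerate traces; 12 have nonzero weight after conditioning:
  (X=0, Y=0, Z=2) weight 1/20
  (X=0, Y=0, Z=3) weight 1/20
  (X=0, Y=0, Z=4) weight 1/20
  (X=0, Y=0, Z=5) weight 1/20
  (X=1, Y=1, Z=2) weight 1/40
  (X=1, Y=1, Z=3) weight 1/40
  (X=1, Y=1, Z=4) weight 1/40
  (X=1, Y=1, Z=5) weight 1/40
  … 4 more
Group by Y:
  weight(Y=0) = 1/5
  weight(Y=1) = 3/10
Total weight = 1/5 + 3/10 = 1/2
P(Y=0 | obs) = 1/5 / 1/2 = 2/5
P(Y=1 | obs) = 3/10 / 1/2 = 3/5

P(Y=0) = 2/5, P(Y=1) = 3/5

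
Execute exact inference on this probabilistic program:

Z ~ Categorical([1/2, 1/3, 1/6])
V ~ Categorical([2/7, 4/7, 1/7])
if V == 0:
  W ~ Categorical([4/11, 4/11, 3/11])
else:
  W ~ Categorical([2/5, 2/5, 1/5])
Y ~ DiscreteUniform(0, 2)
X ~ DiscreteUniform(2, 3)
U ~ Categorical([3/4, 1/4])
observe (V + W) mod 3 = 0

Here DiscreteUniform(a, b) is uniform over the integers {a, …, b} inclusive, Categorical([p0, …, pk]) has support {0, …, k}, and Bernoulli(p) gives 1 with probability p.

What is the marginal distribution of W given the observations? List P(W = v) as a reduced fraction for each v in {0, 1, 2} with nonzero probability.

P(W=0) = 20/53, P(W=1) = 11/53, P(W=2) = 22/53

Enumerate traces; 108 have nonzero weight after conditioning:
  (Z=0, V=0, W=0, Y=0, X=2, U=0) weight 1/154
  (Z=0, V=0, W=0, Y=0, X=2, U=1) weight 1/462
  (Z=0, V=0, W=0, Y=0, X=3, U=0) weight 1/154
  (Z=0, V=0, W=0, Y=0, X=3, U=1) weight 1/462
  (Z=0, V=0, W=0, Y=1, X=2, U=0) weight 1/154
  (Z=0, V=0, W=0, Y=1, X=2, U=1) weight 1/462
  (Z=0, V=0, W=0, Y=1, X=3, U=0) weight 1/154
  (Z=0, V=0, W=0, Y=1, X=3, U=1) weight 1/462
  (Z=0, V=1, W=2, Y=0, X=2, U=0) weight 1/140
  (Z=0, V=2, W=1, Y=0, X=2, U=0) weight 1/280
  … 98 more
Group by W:
  weight(W=0) = 8/77
  weight(W=1) = 2/35
  weight(W=2) = 4/35
Total weight = 8/77 + 2/35 + 4/35 = 106/385
P(W=0 | obs) = 8/77 / 106/385 = 20/53
P(W=1 | obs) = 2/35 / 106/385 = 11/53
P(W=2 | obs) = 4/35 / 106/385 = 22/53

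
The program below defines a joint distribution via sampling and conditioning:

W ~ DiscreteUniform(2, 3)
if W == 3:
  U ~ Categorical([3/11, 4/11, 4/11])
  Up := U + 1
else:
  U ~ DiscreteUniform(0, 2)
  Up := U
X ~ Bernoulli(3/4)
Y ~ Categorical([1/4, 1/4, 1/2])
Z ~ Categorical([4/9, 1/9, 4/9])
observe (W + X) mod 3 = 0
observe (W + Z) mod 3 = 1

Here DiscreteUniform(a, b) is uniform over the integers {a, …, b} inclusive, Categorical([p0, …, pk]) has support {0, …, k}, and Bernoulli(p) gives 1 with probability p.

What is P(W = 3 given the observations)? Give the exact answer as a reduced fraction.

Enumerate traces; 18 have nonzero weight after conditioning:
  (W=2, U=0, X=1, Y=0, Z=2) weight 1/72
  (W=2, U=0, X=1, Y=1, Z=2) weight 1/72
  (W=2, U=0, X=1, Y=2, Z=2) weight 1/36
  (W=2, U=1, X=1, Y=0, Z=2) weight 1/72
  (W=2, U=1, X=1, Y=1, Z=2) weight 1/72
  (W=2, U=1, X=1, Y=2, Z=2) weight 1/36
  (W=2, U=2, X=1, Y=0, Z=2) weight 1/72
  (W=2, U=2, X=1, Y=1, Z=2) weight 1/72
  (W=3, U=0, X=0, Y=0, Z=1) weight 1/1056
  … 9 more
Group by W:
  weight(W=2) = 1/6
  weight(W=3) = 1/72
Total weight = 1/6 + 1/72 = 13/72
P(W=2 | obs) = 1/6 / 13/72 = 12/13
P(W=3 | obs) = 1/72 / 13/72 = 1/13

P(W = 3 | obs) = 1/13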